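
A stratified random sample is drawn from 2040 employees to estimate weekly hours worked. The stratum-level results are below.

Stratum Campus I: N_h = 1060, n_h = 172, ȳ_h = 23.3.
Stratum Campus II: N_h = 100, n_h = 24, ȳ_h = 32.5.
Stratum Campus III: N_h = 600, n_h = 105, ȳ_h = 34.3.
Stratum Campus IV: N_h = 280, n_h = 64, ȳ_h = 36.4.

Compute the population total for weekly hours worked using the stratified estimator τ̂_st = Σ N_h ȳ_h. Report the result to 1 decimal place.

τ̂_st = Σ N_h ȳ_h = 1060·23.3 + 100·32.5 + 600·34.3 + 280·36.4 = 58720.0

τ̂_st ≈ 58720.0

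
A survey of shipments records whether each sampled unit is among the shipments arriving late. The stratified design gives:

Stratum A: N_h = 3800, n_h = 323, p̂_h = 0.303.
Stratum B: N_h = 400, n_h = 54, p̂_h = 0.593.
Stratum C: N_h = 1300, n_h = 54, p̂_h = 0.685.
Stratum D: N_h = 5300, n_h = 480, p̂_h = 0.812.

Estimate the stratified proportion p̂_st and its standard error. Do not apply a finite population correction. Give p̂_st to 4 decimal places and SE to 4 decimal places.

N = 10800; stratum weights W_h = N_h/N.
p̂_st = Σ W_h p̂_h = (3800·0.303 + 400·0.593 + 1300·0.685 + 5300·0.812)/10800 = 0.60951
V̂(p̂_st) = Σ W_h² p̂_h(1−p̂_h)/(n_h−1):
  stratum A: (3800/10800)²·0.303·0.697/322 = 8.11969e-05
  stratum B: (400/10800)²·0.593·0.407/53 = 6.24663e-06
  stratum C: (1300/10800)²·0.685·0.315/53 = 5.89881e-05
  stratum D: (5300/10800)²·0.812·0.188/479 = 7.67507e-05
V̂(p̂_st) = 0.000223182; SE = √V̂ = 0.0149393

p̂_st ≈ 0.6095, SE ≈ 0.0149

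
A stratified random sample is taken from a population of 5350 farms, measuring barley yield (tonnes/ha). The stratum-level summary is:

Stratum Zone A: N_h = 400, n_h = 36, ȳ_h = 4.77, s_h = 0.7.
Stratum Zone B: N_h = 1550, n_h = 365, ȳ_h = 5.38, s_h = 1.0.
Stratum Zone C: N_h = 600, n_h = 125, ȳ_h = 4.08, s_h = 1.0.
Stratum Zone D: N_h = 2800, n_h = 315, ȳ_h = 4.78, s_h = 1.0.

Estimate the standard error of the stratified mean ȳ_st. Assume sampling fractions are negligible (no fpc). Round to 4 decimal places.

SE(ȳ_st) ≈ 0.0357

V̂(ȳ_st) = Σ W_h² s_h²/n_h, with W_h = N_h/N and N = 5350:
  stratum Zone A: (400/5350)²·0.7²/36 = 7.60862e-05
  stratum Zone B: (1550/5350)²·1.0²/365 = 0.000229966
  stratum Zone C: (600/5350)²·1.0²/125 = 0.00010062
  stratum Zone D: (2800/5350)²·1.0²/315 = 0.000869557
V̂(ȳ_st) = 0.00127623
SE(ȳ_st) = √0.00127623 = 0.0357243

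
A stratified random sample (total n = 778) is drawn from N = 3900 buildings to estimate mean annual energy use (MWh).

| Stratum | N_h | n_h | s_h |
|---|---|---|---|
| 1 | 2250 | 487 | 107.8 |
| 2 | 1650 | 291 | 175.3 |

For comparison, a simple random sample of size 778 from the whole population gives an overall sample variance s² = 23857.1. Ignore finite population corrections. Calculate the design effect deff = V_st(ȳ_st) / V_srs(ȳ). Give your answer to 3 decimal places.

V̂(ȳ_st) = Σ W_h² s_h²/n_h, with W_h = N_h/N and N = 3900:
  stratum 1: (2250/3900)²·107.8²/487 = 7.94227
  stratum 2: (1650/3900)²·175.3²/291 = 18.9021
V_st = 26.8443
V_srs = s²/n = 23857.1/778 = 30.6647
deff = V_st / V_srs = 26.8443/30.6647 = 0.8754

deff ≈ 0.875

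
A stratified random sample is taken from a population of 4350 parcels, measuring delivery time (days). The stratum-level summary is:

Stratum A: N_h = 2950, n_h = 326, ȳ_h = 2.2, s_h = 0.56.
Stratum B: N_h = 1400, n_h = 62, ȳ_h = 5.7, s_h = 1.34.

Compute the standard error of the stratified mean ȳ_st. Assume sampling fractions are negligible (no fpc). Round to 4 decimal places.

V̂(ȳ_st) = Σ W_h² s_h²/n_h, with W_h = N_h/N and N = 4350:
  stratum A: (2950/4350)²·0.56²/326 = 0.000442409
  stratum B: (1400/4350)²·1.34²/62 = 0.00299982
V̂(ȳ_st) = 0.00344223
SE(ȳ_st) = √0.00344223 = 0.0586705

SE(ȳ_st) ≈ 0.0587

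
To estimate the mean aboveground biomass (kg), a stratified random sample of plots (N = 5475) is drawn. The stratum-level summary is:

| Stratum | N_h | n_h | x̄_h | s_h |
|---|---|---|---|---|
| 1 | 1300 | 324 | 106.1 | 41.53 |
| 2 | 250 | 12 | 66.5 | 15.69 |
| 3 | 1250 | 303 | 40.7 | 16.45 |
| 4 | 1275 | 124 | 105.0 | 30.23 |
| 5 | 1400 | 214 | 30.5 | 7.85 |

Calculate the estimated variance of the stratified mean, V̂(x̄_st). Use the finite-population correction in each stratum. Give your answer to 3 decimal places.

V̂(x̄_st) = Σ W_h² (1 − n_h/N_h) s_h²/n_h, with W_h = N_h/N and N = 5475:
  stratum 1: (1300/5475)²·(1 − 324/1300)·41.53²/324 = 0.225322
  stratum 2: (250/5475)²·(1 − 12/250)·15.69²/12 = 0.0407205
  stratum 3: (1250/5475)²·(1 − 303/1250)·16.45²/303 = 0.035268
  stratum 4: (1275/5475)²·(1 − 124/1275)·30.23²/124 = 0.360804
  stratum 5: (1400/5475)²·(1 − 214/1400)·7.85²/214 = 0.0159503
V̂(x̄_st) = 0.678065

V̂(x̄_st) ≈ 0.678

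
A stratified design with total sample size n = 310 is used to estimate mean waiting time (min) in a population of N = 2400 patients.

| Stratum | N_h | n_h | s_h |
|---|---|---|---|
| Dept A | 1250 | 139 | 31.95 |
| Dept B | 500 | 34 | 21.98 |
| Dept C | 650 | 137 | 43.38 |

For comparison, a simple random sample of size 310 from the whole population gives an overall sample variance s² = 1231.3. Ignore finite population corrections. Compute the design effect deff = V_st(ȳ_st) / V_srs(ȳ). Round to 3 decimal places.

deff ≈ 0.910

V̂(ȳ_st) = Σ W_h² s_h²/n_h, with W_h = N_h/N and N = 2400:
  stratum Dept A: (1250/2400)²·31.95²/139 = 1.99216
  stratum Dept B: (500/2400)²·21.98²/34 = 0.616728
  stratum Dept C: (650/2400)²·43.38²/137 = 1.00754
V_st = 3.61643
V_srs = s²/n = 1231.3/310 = 3.97194
deff = V_st / V_srs = 3.61643/3.97194 = 0.9105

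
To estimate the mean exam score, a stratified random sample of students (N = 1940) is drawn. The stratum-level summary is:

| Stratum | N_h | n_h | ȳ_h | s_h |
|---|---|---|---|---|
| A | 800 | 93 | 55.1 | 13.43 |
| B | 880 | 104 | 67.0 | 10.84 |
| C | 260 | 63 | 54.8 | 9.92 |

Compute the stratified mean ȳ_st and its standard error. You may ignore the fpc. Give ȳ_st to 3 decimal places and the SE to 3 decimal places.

ȳ_st = Σ W_h ȳ_h = (800·55.1 + 880·67.0 + 260·54.8)/1940 = 60.45773
V̂(ȳ_st) = Σ W_h² s_h²/n_h, with W_h = N_h/N and N = 1940:
  stratum A: (800/1940)²·13.43²/93 = 0.329796
  stratum B: (880/1940)²·10.84²/104 = 0.232481
  stratum C: (260/1940)²·9.92²/63 = 0.028056
V̂(ȳ_st) = 0.590333
SE(ȳ_st) = √0.590333 = 0.768331

ȳ_st ≈ 60.458, SE ≈ 0.768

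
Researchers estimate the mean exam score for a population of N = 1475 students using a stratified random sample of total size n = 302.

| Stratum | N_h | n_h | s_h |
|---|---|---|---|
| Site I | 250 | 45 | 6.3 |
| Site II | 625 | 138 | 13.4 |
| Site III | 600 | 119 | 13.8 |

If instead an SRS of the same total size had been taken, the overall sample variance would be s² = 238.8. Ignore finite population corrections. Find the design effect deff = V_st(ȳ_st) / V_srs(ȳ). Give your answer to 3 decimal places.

V̂(ȳ_st) = Σ W_h² s_h²/n_h, with W_h = N_h/N and N = 1475:
  stratum Site I: (250/1475)²·6.3²/45 = 0.0253375
  stratum Site II: (625/1475)²·13.4²/138 = 0.233618
  stratum Site III: (600/1475)²·13.8²/119 = 0.264807
V_st = 0.523763
V_srs = s²/n = 238.8/302 = 0.790728
deff = V_st / V_srs = 0.523763/0.790728 = 0.6624

deff ≈ 0.662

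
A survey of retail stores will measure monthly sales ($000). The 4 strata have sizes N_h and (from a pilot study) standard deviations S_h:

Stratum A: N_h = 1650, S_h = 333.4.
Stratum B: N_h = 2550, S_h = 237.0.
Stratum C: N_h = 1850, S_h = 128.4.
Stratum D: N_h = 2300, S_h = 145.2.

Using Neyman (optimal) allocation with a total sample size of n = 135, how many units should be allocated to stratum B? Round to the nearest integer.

Neyman allocation: n_h = n · N_h S_h / Σ N_i S_i, with n = 135.
  stratum A: N_h·S_h = 1650·333.4 = 550110.00
  stratum B: N_h·S_h = 2550·237.0 = 604350.00
  stratum C: N_h·S_h = 1850·128.4 = 237540.00
  stratum D: N_h·S_h = 2300·145.2 = 333960.00
Σ N_h S_h = 1725960.00
n for stratum B = 135·604350.00/1725960.00 = 47.271 → 47

47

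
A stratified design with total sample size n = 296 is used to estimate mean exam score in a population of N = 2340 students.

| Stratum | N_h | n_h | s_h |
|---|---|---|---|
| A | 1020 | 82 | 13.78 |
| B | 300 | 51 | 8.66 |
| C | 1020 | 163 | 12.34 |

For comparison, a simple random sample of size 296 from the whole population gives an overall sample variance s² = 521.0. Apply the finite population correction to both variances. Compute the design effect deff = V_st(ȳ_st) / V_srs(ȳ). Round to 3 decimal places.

V̂(ȳ_st) = Σ W_h² (1 − n_h/N_h) s_h²/n_h, with W_h = N_h/N and N = 2340:
  stratum A: (1020/2340)²·(1 − 82/1020)·13.78²/82 = 0.404628
  stratum B: (300/2340)²·(1 − 51/300)·8.66²/51 = 0.0200611
  stratum C: (1020/2340)²·(1 − 163/1020)·12.34²/163 = 0.149139
V_st = 0.573828
V_srs = (1 − 296/2340)·521.0/296 = 1.53749
deff = V_st / V_srs = 0.573828/1.53749 = 0.3732

deff ≈ 0.373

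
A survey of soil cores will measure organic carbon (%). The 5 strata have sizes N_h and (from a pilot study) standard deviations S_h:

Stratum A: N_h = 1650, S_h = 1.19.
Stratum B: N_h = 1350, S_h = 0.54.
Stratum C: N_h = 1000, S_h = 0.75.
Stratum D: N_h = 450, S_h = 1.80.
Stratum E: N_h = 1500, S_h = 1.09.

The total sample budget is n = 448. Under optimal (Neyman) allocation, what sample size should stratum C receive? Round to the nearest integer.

57

Neyman allocation: n_h = n · N_h S_h / Σ N_i S_i, with n = 448.
  stratum A: N_h·S_h = 1650·1.19 = 1963.50
  stratum B: N_h·S_h = 1350·0.54 = 729.00
  stratum C: N_h·S_h = 1000·0.75 = 750.00
  stratum D: N_h·S_h = 450·1.80 = 810.00
  stratum E: N_h·S_h = 1500·1.09 = 1635.00
Σ N_h S_h = 5887.50
n for stratum C = 448·750.00/5887.50 = 57.070 → 57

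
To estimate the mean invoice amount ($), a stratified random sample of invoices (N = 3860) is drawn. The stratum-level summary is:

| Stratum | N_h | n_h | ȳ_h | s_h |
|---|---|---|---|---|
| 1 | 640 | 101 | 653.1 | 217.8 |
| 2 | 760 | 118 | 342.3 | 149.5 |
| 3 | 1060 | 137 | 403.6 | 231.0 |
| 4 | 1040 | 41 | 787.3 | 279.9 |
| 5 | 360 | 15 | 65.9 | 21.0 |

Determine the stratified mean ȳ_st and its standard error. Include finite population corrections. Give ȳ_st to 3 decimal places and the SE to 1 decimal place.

ȳ_st = Σ W_h ȳ_h = (640·653.1 + 760·342.3 + 1060·403.6 + 1040·787.3 + 360·65.9)/3860 = 504.78342
V̂(ȳ_st) = Σ W_h² (1 − n_h/N_h) s_h²/n_h, with W_h = N_h/N and N = 3860:
  stratum 1: (640/3860)²·(1 − 101/640)·217.8²/101 = 10.874
  stratum 2: (760/3860)²·(1 − 118/760)·149.5²/118 = 6.20261
  stratum 3: (1060/3860)²·(1 − 137/1060)·231.0²/137 = 25.5762
  stratum 4: (1040/3860)²·(1 − 41/1040)·279.9²/41 = 133.244
  stratum 5: (360/3860)²·(1 − 15/360)·21.0²/15 = 0.245072
V̂(ȳ_st) = 176.141
SE(ȳ_st) = √176.141 = 13.2718

ȳ_st ≈ 504.783, SE ≈ 13.3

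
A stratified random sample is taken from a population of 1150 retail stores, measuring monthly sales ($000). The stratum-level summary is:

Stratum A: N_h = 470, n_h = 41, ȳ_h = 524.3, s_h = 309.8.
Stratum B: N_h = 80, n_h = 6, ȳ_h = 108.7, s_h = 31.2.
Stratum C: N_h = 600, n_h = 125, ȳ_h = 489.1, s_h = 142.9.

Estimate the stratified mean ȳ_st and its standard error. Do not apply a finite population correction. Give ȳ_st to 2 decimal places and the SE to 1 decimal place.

ȳ_st = Σ W_h ȳ_h = (470·524.3 + 80·108.7 + 600·489.1)/1150 = 477.02348
V̂(ȳ_st) = Σ W_h² s_h²/n_h, with W_h = N_h/N and N = 1150:
  stratum A: (470/1150)²·309.8²/41 = 391.002
  stratum B: (80/1150)²·31.2²/6 = 0.785131
  stratum C: (600/1150)²·142.9²/125 = 44.4694
V̂(ȳ_st) = 436.257
SE(ȳ_st) = √436.257 = 20.8868

ȳ_st ≈ 477.02, SE ≈ 20.9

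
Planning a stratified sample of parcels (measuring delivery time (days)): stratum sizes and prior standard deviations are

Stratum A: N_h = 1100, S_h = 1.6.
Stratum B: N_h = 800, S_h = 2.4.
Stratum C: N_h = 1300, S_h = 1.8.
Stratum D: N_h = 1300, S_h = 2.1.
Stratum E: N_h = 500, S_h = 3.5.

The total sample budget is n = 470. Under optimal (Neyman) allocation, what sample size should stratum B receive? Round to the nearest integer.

Neyman allocation: n_h = n · N_h S_h / Σ N_i S_i, with n = 470.
  stratum A: N_h·S_h = 1100·1.6 = 1760.00
  stratum B: N_h·S_h = 800·2.4 = 1920.00
  stratum C: N_h·S_h = 1300·1.8 = 2340.00
  stratum D: N_h·S_h = 1300·2.1 = 2730.00
  stratum E: N_h·S_h = 500·3.5 = 1750.00
Σ N_h S_h = 10500.00
n for stratum B = 470·1920.00/10500.00 = 85.943 → 86

86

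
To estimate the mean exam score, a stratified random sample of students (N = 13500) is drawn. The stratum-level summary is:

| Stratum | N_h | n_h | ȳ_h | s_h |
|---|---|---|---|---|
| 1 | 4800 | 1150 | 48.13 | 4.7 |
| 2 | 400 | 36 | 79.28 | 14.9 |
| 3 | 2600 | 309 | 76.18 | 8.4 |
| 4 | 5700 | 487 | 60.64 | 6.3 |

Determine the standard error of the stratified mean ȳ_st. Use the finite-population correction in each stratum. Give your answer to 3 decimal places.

SE(ȳ_st) ≈ 0.166

V̂(ȳ_st) = Σ W_h² (1 − n_h/N_h) s_h²/n_h, with W_h = N_h/N and N = 13500:
  stratum 1: (4800/13500)²·(1 − 1150/4800)·4.7²/1150 = 0.00184656
  stratum 2: (400/13500)²·(1 − 36/400)·14.9²/36 = 0.00492679
  stratum 3: (2600/13500)²·(1 − 309/2600)·8.4²/309 = 0.0074633
  stratum 4: (5700/13500)²·(1 − 487/5700)·6.3²/487 = 0.0132876
V̂(ȳ_st) = 0.0275243
SE(ȳ_st) = √0.0275243 = 0.165904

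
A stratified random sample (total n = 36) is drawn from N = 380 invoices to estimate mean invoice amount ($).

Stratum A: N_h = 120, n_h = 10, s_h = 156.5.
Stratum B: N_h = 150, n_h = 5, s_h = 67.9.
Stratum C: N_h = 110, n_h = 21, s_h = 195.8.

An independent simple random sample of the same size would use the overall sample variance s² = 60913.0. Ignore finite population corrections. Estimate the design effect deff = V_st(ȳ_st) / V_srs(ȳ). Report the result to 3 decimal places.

V̂(ȳ_st) = Σ W_h² s_h²/n_h, with W_h = N_h/N and N = 380:
  stratum A: (120/380)²·156.5²/10 = 244.244
  stratum B: (150/380)²·67.9²/5 = 143.676
  stratum C: (110/380)²·195.8²/21 = 152.976
V_st = 540.897
V_srs = s²/n = 60913.0/36 = 1692.03
deff = V_st / V_srs = 540.897/1692.03 = 0.3197

deff ≈ 0.320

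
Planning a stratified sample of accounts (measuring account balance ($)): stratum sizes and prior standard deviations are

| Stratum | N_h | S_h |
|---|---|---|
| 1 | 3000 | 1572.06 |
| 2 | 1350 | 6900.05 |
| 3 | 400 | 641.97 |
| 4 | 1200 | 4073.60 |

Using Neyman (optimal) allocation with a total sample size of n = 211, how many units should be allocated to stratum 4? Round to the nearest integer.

Neyman allocation: n_h = n · N_h S_h / Σ N_i S_i, with n = 211.
  stratum 1: N_h·S_h = 3000·1572.06 = 4716180.00
  stratum 2: N_h·S_h = 1350·6900.05 = 9315067.50
  stratum 3: N_h·S_h = 400·641.97 = 256788.00
  stratum 4: N_h·S_h = 1200·4073.60 = 4888320.00
Σ N_h S_h = 19176355.50
n for stratum 4 = 211·4888320.00/19176355.50 = 53.787 → 54

54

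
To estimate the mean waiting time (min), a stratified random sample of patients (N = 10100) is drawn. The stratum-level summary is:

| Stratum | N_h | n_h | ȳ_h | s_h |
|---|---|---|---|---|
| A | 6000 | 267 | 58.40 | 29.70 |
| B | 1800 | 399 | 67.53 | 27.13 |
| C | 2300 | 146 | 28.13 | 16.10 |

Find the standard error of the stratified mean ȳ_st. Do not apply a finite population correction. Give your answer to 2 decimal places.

V̂(ȳ_st) = Σ W_h² s_h²/n_h, with W_h = N_h/N and N = 10100:
  stratum A: (6000/10100)²·29.70²/267 = 1.1659
  stratum B: (1800/10100)²·27.13²/399 = 0.0585907
  stratum C: (2300/10100)²·16.10²/146 = 0.0920687
V̂(ȳ_st) = 1.31656
SE(ȳ_st) = √1.31656 = 1.14741

SE(ȳ_st) ≈ 1.15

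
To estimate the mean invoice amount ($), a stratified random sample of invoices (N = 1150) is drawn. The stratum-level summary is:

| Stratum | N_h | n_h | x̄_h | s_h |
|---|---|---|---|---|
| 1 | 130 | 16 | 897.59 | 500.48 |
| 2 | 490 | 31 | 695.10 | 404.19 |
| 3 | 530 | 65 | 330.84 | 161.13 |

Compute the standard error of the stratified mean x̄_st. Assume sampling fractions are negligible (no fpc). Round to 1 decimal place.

V̂(x̄_st) = Σ W_h² s_h²/n_h, with W_h = N_h/N and N = 1150:
  stratum 1: (130/1150)²·500.48²/16 = 200.053
  stratum 2: (490/1150)²·404.19²/31 = 956.766
  stratum 3: (530/1150)²·161.13²/65 = 84.839
V̂(x̄_st) = 1241.66
SE(x̄_st) = √1241.66 = 35.2372

SE(x̄_st) ≈ 35.2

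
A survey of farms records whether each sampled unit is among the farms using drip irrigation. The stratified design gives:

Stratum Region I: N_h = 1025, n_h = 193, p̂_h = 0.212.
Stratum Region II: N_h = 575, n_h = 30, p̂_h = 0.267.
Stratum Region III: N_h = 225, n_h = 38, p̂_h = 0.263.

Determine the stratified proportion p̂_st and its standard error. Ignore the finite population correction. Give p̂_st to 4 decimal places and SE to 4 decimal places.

N = 1825; stratum weights W_h = N_h/N.
p̂_st = Σ W_h p̂_h = (1025·0.212 + 575·0.267 + 225·0.263)/1825 = 0.23562
V̂(p̂_st) = Σ W_h² p̂_h(1−p̂_h)/(n_h−1):
  stratum Region I: (1025/1825)²·0.212·0.788/192 = 0.000274462
  stratum Region II: (575/1825)²·0.267·0.733/29 = 0.000669927
  stratum Region III: (225/1825)²·0.263·0.737/37 = 7.96271e-05
V̂(p̂_st) = 0.00102402; SE = √V̂ = 0.0320003

p̂_st ≈ 0.2356, SE ≈ 0.0320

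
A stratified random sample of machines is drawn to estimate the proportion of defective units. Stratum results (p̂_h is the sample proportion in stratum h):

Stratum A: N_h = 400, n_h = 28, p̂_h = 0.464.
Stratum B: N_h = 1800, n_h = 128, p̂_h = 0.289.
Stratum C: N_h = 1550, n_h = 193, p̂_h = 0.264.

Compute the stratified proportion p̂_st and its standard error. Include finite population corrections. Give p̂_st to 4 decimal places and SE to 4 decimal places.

N = 3750; stratum weights W_h = N_h/N.
p̂_st = Σ W_h p̂_h = (400·0.464 + 1800·0.289 + 1550·0.264)/3750 = 0.29733
V̂(p̂_st) = Σ W_h² (1 − n_h/N_h) p̂_h(1−p̂_h)/(n_h−1):
  stratum A: (400/3750)²·(1 − 28/400)·0.464·0.536/27 = 9.74674e-05
  stratum B: (1800/3750)²·(1 − 128/1800)·0.289·0.711/127 = 0.000346266
  stratum C: (1550/3750)²·(1 − 193/1550)·0.264·0.736/192 = 0.000151366
V̂(p̂_st) = 0.0005951; SE = √V̂ = 0.0243947

p̂_st ≈ 0.2973, SE ≈ 0.0244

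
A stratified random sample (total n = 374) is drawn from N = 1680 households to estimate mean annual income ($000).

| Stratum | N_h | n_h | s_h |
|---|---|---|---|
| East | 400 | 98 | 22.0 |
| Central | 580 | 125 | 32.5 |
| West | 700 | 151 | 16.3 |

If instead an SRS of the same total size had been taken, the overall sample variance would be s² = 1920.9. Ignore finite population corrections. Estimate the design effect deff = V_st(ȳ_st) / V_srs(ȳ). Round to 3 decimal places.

V̂(ȳ_st) = Σ W_h² s_h²/n_h, with W_h = N_h/N and N = 1680:
  stratum East: (400/1680)²·22.0²/98 = 0.279976
  stratum Central: (580/1680)²·32.5²/125 = 1.00715
  stratum West: (700/1680)²·16.3²/151 = 0.305475
V_st = 1.5926
V_srs = s²/n = 1920.9/374 = 5.1361
deff = V_st / V_srs = 1.5926/5.1361 = 0.3101

deff ≈ 0.310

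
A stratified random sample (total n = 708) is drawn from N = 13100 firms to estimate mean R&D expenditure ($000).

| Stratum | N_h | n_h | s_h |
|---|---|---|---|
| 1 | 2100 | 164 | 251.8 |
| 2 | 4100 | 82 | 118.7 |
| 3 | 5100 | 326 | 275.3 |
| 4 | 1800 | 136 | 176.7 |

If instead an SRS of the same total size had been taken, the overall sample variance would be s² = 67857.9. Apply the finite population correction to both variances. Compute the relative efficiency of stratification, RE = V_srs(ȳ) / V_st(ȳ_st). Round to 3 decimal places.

RE ≈ 1.447

V̂(ȳ_st) = Σ W_h² (1 − n_h/N_h) s_h²/n_h, with W_h = N_h/N and N = 13100:
  stratum 1: (2100/13100)²·(1 − 164/2100)·251.8²/164 = 9.15903
  stratum 2: (4100/13100)²·(1 − 82/4100)·118.7²/82 = 16.4945
  stratum 3: (5100/13100)²·(1 − 326/5100)·275.3²/326 = 32.9841
  stratum 4: (1800/13100)²·(1 − 136/1800)·176.7²/136 = 4.00698
V_st = 62.6446
V_srs = (1 − 708/13100)·67857.9/708 = 90.6645
Relative efficiency = V_srs / V_st = 90.6645/62.6446 = 1.4473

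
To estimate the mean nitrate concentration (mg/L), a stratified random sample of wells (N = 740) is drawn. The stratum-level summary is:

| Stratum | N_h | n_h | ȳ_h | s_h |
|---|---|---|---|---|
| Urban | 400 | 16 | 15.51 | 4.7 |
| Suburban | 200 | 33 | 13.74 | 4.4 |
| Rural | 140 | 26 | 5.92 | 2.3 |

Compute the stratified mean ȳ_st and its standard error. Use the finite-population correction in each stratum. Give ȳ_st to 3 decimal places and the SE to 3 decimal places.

ȳ_st = Σ W_h ȳ_h = (400·15.51 + 200·13.74 + 140·5.92)/740 = 13.21730
V̂(ȳ_st) = Σ W_h² (1 − n_h/N_h) s_h²/n_h, with W_h = N_h/N and N = 740:
  stratum Urban: (400/740)²·(1 − 16/400)·4.7²/16 = 0.387261
  stratum Suburban: (200/740)²·(1 − 33/200)·4.4²/33 = 0.0357828
  stratum Rural: (140/740)²·(1 − 26/140)·2.3²/26 = 0.00592996
V̂(ȳ_st) = 0.428974
SE(ȳ_st) = √0.428974 = 0.654961

ȳ_st ≈ 13.217, SE ≈ 0.655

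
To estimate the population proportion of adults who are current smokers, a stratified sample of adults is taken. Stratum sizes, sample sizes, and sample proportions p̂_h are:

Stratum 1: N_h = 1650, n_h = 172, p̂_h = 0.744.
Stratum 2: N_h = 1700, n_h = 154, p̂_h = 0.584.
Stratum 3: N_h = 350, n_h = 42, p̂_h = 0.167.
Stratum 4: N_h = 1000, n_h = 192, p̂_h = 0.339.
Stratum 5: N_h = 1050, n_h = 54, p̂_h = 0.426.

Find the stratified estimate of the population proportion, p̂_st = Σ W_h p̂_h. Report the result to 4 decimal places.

p̂_st ≈ 0.5331

N = 5750; stratum weights W_h = N_h/N.
p̂_st = Σ W_h p̂_h = (1650·0.744 + 1700·0.584 + 350·0.167 + 1000·0.339 + 1050·0.426)/5750 = 0.53307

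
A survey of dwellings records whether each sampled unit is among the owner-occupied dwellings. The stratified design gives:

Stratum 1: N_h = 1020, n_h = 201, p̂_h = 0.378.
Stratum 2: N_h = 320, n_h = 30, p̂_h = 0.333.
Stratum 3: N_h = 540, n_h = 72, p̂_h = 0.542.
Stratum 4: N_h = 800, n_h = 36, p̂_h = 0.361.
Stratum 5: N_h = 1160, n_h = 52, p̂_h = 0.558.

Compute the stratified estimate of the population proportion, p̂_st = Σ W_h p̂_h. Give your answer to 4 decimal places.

p̂_st ≈ 0.4481

N = 3840; stratum weights W_h = N_h/N.
p̂_st = Σ W_h p̂_h = (1020·0.378 + 320·0.333 + 540·0.542 + 800·0.361 + 1160·0.558)/3840 = 0.44815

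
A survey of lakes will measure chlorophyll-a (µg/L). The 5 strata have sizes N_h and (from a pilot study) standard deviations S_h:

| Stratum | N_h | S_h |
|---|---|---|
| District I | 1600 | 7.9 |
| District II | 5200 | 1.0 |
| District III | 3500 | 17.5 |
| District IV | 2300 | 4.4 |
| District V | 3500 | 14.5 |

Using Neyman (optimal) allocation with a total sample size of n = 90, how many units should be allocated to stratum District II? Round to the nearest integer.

3

Neyman allocation: n_h = n · N_h S_h / Σ N_i S_i, with n = 90.
  stratum District I: N_h·S_h = 1600·7.9 = 12640.00
  stratum District II: N_h·S_h = 5200·1.0 = 5200.00
  stratum District III: N_h·S_h = 3500·17.5 = 61250.00
  stratum District IV: N_h·S_h = 2300·4.4 = 10120.00
  stratum District V: N_h·S_h = 3500·14.5 = 50750.00
Σ N_h S_h = 139960.00
n for stratum District II = 90·5200.00/139960.00 = 3.344 → 3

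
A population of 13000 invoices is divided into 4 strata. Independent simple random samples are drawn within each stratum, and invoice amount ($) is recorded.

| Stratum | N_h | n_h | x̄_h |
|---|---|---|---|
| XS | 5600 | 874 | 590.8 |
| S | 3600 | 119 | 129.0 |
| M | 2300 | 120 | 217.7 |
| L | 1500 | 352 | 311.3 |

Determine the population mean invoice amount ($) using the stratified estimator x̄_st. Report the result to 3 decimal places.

x̄_st ≈ 364.657

N = Σ N_h = 13000. Stratum weights W_h = N_h/N.
x̄_st = (5600·590.8 + 3600·129.0 + 2300·217.7 + 1500·311.3) / 13000 = 364.65692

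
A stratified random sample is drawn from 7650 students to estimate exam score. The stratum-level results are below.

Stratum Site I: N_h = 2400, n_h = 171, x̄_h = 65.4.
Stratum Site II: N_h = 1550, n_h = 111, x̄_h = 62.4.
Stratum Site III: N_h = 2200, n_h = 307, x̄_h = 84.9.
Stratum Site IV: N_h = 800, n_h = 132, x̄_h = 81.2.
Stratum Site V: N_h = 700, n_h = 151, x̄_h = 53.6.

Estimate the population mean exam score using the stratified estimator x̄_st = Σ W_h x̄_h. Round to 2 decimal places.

N = Σ N_h = 7650. Stratum weights W_h = N_h/N.
x̄_st = (2400·65.4 + 1550·62.4 + 2200·84.9 + 800·81.2 + 700·53.6) / 7650 = 70.9725

x̄_st ≈ 70.97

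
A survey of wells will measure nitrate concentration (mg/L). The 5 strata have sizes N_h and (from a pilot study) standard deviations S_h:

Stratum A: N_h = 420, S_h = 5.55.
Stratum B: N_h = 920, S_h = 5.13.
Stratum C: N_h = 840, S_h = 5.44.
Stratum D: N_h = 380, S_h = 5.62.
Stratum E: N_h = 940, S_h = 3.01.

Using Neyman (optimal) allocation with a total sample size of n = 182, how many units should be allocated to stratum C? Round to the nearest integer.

Neyman allocation: n_h = n · N_h S_h / Σ N_i S_i, with n = 182.
  stratum A: N_h·S_h = 420·5.55 = 2331.00
  stratum B: N_h·S_h = 920·5.13 = 4719.60
  stratum C: N_h·S_h = 840·5.44 = 4569.60
  stratum D: N_h·S_h = 380·5.62 = 2135.60
  stratum E: N_h·S_h = 940·3.01 = 2829.40
Σ N_h S_h = 16585.20
n for stratum C = 182·4569.60/16585.20 = 50.145 → 50

50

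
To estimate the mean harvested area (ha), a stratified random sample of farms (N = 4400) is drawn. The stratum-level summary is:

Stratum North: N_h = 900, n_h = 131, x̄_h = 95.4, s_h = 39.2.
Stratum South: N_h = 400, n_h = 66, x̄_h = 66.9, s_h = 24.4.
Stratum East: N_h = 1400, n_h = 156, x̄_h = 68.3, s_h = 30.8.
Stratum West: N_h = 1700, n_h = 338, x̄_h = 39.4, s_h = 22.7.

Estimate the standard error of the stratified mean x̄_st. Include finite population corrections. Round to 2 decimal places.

V̂(x̄_st) = Σ W_h² (1 − n_h/N_h) s_h²/n_h, with W_h = N_h/N and N = 4400:
  stratum North: (900/4400)²·(1 − 131/900)·39.2²/131 = 0.419338
  stratum South: (400/4400)²·(1 − 66/400)·24.4²/66 = 0.0622496
  stratum East: (1400/4400)²·(1 − 156/1400)·30.8²/156 = 0.547041
  stratum West: (1700/4400)²·(1 − 338/1700)·22.7²/338 = 0.182329
V̂(x̄_st) = 1.21096
SE(x̄_st) = √1.21096 = 1.10044

SE(x̄_st) ≈ 1.10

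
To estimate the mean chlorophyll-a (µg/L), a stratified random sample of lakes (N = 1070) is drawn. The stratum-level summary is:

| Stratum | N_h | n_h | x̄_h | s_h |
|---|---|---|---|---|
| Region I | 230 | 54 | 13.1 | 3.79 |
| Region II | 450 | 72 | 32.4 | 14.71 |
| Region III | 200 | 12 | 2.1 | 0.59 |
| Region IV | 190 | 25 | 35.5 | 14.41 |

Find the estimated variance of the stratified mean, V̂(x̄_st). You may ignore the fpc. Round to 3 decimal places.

V̂(x̄_st) = Σ W_h² s_h²/n_h, with W_h = N_h/N and N = 1070:
  stratum Region I: (230/1070)²·3.79²/54 = 0.0122906
  stratum Region II: (450/1070)²·14.71²/72 = 0.531558
  stratum Region III: (200/1070)²·0.59²/12 = 0.00101348
  stratum Region IV: (190/1070)²·14.41²/25 = 0.261895
V̂(x̄_st) = 0.806757

V̂(x̄_st) ≈ 0.807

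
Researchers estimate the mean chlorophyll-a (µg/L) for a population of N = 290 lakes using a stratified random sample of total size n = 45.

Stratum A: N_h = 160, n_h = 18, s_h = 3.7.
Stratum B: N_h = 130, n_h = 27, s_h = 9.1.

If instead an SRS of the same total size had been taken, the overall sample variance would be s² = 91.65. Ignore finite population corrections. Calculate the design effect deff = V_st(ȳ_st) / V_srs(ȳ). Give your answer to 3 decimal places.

V̂(ȳ_st) = Σ W_h² s_h²/n_h, with W_h = N_h/N and N = 290:
  stratum A: (160/290)²·3.7²/18 = 0.231513
  stratum B: (130/290)²·9.1²/27 = 0.616325
V_st = 0.847838
V_srs = s²/n = 91.65/45 = 2.03667
deff = V_st / V_srs = 0.847838/2.03667 = 0.4163

deff ≈ 0.416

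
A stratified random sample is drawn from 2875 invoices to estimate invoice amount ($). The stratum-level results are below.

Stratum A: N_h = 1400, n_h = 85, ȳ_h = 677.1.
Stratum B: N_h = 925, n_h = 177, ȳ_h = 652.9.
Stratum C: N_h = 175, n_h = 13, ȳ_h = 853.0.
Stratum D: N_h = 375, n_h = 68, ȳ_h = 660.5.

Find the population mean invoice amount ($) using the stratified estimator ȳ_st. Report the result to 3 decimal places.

N = Σ N_h = 2875. Stratum weights W_h = N_h/N.
ȳ_st = (1400·677.1 + 925·652.9 + 175·853.0 + 375·660.5) / 2875 = 677.85565

ȳ_st ≈ 677.856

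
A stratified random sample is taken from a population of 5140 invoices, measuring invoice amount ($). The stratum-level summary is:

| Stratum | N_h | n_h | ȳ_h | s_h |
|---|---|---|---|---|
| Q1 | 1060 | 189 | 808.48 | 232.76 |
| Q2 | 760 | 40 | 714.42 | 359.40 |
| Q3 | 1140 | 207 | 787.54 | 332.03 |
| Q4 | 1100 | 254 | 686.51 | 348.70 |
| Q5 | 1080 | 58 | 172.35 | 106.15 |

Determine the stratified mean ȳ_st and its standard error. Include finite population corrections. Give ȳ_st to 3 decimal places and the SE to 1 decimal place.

ȳ_st = Σ W_h ȳ_h = (1060·808.48 + 760·714.42 + 1140·787.54 + 1100·686.51 + 1080·172.35)/5140 = 630.16393
V̂(ȳ_st) = Σ W_h² (1 − n_h/N_h) s_h²/n_h, with W_h = N_h/N and N = 5140:
  stratum Q1: (1060/5140)²·(1 − 189/1060)·232.76²/189 = 10.0173
  stratum Q2: (760/5140)²·(1 − 40/760)·359.40²/40 = 66.883
  stratum Q3: (1140/5140)²·(1 − 207/1140)·332.03²/207 = 21.441
  stratum Q4: (1100/5140)²·(1 − 254/1100)·348.70²/254 = 16.8619
  stratum Q5: (1080/5140)²·(1 − 58/1080)·106.15²/58 = 8.11634
V̂(ȳ_st) = 123.32
SE(ȳ_st) = √123.32 = 11.1049

ȳ_st ≈ 630.164, SE ≈ 11.1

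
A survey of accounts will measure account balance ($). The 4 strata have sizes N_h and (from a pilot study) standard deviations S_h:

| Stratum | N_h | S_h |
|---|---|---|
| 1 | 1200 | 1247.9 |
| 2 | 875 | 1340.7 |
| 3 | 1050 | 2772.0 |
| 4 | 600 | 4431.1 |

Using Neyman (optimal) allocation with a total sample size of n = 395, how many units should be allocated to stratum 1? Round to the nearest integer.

Neyman allocation: n_h = n · N_h S_h / Σ N_i S_i, with n = 395.
  stratum 1: N_h·S_h = 1200·1247.9 = 1497480.00
  stratum 2: N_h·S_h = 875·1340.7 = 1173112.50
  stratum 3: N_h·S_h = 1050·2772.0 = 2910600.00
  stratum 4: N_h·S_h = 600·4431.1 = 2658660.00
Σ N_h S_h = 8239852.50
n for stratum 1 = 395·1497480.00/8239852.50 = 71.786 → 72

72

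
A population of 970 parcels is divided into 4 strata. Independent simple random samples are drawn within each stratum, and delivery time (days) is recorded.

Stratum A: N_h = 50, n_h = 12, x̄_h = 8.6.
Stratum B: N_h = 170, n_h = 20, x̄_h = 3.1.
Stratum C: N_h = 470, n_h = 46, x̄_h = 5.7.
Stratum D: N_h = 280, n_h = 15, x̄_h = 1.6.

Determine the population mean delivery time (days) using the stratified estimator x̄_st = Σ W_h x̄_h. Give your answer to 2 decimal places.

x̄_st ≈ 4.21

N = Σ N_h = 970. Stratum weights W_h = N_h/N.
x̄_st = (50·8.6 + 170·3.1 + 470·5.7 + 280·1.6) / 970 = 4.2103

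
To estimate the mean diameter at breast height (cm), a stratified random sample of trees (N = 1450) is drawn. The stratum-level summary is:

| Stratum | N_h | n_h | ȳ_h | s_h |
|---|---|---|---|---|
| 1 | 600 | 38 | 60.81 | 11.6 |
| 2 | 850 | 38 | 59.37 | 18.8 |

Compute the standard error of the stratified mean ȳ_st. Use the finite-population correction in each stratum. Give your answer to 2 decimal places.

V̂(ȳ_st) = Σ W_h² (1 − n_h/N_h) s_h²/n_h, with W_h = N_h/N and N = 1450:
  stratum 1: (600/1450)²·(1 − 38/600)·11.6²/38 = 0.567916
  stratum 2: (850/1450)²·(1 − 38/850)·18.8²/38 = 3.05331
V̂(ȳ_st) = 3.62123
SE(ȳ_st) = √3.62123 = 1.90295

SE(ȳ_st) ≈ 1.90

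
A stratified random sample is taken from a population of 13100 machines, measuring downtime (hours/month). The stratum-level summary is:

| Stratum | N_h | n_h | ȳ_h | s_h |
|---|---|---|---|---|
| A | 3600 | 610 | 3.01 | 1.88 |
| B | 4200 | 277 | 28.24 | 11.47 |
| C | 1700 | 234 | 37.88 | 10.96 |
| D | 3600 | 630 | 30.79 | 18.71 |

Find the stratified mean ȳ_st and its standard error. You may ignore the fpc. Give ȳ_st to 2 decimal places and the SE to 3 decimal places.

ȳ_st = Σ W_h ȳ_h = (3600·3.01 + 4200·28.24 + 1700·37.88 + 3600·30.79)/13100 = 23.25832
V̂(ȳ_st) = Σ W_h² s_h²/n_h, with W_h = N_h/N and N = 13100:
  stratum A: (3600/13100)²·1.88²/610 = 0.000437571
  stratum B: (4200/13100)²·11.47²/277 = 0.0488206
  stratum C: (1700/13100)²·10.96²/234 = 0.00864491
  stratum D: (3600/13100)²·18.71²/630 = 0.0419633
V̂(ȳ_st) = 0.0998664
SE(ȳ_st) = √0.0998664 = 0.316016

ȳ_st ≈ 23.26, SE ≈ 0.316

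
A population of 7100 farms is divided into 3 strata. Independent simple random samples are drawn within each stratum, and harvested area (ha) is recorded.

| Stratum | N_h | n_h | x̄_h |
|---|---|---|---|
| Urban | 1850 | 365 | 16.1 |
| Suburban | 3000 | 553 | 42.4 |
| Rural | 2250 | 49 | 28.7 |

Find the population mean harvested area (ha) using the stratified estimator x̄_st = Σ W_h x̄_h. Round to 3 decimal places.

x̄_st ≈ 31.206

N = Σ N_h = 7100. Stratum weights W_h = N_h/N.
x̄_st = (1850·16.1 + 3000·42.4 + 2250·28.7) / 7100 = 31.20563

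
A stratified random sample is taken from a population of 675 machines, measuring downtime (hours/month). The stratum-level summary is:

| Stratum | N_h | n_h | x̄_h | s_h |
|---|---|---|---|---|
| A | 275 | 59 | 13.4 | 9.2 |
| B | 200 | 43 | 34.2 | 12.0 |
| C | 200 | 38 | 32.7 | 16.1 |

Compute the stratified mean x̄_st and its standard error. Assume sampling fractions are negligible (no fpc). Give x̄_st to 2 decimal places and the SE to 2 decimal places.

x̄_st = Σ W_h x̄_h = (275·13.4 + 200·34.2 + 200·32.7)/675 = 25.28148
V̂(x̄_st) = Σ W_h² s_h²/n_h, with W_h = N_h/N and N = 675:
  stratum A: (275/675)²·9.2²/59 = 0.238112
  stratum B: (200/675)²·12.0²/43 = 0.293999
  stratum C: (200/675)²·16.1²/38 = 0.598854
V̂(x̄_st) = 1.13097
SE(x̄_st) = √1.13097 = 1.06347

x̄_st ≈ 25.28, SE ≈ 1.06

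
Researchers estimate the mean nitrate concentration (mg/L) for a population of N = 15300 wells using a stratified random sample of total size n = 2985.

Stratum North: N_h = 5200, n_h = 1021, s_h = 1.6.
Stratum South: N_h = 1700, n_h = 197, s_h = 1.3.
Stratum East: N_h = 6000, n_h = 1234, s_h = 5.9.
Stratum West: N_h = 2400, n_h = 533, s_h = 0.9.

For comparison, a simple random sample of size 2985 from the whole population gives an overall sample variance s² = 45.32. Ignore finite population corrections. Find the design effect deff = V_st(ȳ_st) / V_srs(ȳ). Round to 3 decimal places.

deff ≈ 0.314

V̂(ȳ_st) = Σ W_h² s_h²/n_h, with W_h = N_h/N and N = 15300:
  stratum North: (5200/15300)²·1.6²/1021 = 0.000289626
  stratum South: (1700/15300)²·1.3²/197 = 0.00010591
  stratum East: (6000/15300)²·5.9²/1234 = 0.00433819
  stratum West: (2400/15300)²·0.9²/533 = 3.73936e-05
V_st = 0.00477112
V_srs = s²/n = 45.32/2985 = 0.0151826
deff = V_st / V_srs = 0.00477112/0.0151826 = 0.3142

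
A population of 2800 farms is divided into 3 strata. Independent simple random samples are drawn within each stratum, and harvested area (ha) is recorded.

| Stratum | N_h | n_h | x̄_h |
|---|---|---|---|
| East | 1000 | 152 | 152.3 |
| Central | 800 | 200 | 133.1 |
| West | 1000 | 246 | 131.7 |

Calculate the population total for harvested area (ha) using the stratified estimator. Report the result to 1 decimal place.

τ̂_st = Σ N_h x̄_h = 1000·152.3 + 800·133.1 + 1000·131.7 = 390480.0

τ̂_st ≈ 390480.0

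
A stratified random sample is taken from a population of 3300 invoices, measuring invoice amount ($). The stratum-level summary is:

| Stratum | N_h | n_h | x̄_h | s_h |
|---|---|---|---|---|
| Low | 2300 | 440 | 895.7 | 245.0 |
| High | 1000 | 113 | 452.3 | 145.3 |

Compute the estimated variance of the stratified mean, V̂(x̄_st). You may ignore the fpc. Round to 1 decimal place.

V̂(x̄_st) = Σ W_h² s_h²/n_h, with W_h = N_h/N and N = 3300:
  stratum Low: (2300/3300)²·245.0²/440 = 66.2685
  stratum High: (1000/3300)²·145.3²/113 = 17.1564
V̂(x̄_st) = 83.4249

V̂(x̄_st) ≈ 83.4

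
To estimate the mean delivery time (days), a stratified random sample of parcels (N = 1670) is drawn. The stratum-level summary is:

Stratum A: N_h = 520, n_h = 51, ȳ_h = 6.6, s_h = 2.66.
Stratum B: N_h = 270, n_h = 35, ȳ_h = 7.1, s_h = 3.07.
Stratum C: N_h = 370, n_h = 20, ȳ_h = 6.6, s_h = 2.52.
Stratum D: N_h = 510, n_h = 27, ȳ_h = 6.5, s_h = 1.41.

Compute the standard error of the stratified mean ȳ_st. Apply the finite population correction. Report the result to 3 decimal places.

SE(ȳ_st) ≈ 0.199

V̂(ȳ_st) = Σ W_h² (1 − n_h/N_h) s_h²/n_h, with W_h = N_h/N and N = 1670:
  stratum A: (520/1670)²·(1 − 51/520)·2.66²/51 = 0.0121321
  stratum B: (270/1670)²·(1 − 35/270)·3.07²/35 = 0.00612643
  stratum C: (370/1670)²·(1 − 20/370)·2.52²/20 = 0.0147437
  stratum D: (510/1670)²·(1 − 27/510)·1.41²/27 = 0.00650367
V̂(ȳ_st) = 0.039506
SE(ȳ_st) = √0.039506 = 0.198761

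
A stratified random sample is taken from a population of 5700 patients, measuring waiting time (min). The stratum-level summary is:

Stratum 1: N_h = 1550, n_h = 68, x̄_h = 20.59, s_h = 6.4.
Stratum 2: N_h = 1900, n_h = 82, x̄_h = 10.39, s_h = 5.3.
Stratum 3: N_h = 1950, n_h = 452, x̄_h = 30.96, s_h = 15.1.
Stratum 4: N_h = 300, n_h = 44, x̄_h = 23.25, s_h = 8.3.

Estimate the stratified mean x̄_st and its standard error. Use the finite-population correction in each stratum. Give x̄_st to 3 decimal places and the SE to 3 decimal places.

x̄_st ≈ 20.878, SE ≈ 0.358

x̄_st = Σ W_h x̄_h = (1550·20.59 + 1900·10.39 + 1950·30.96 + 300·23.25)/5700 = 20.87763
V̂(x̄_st) = Σ W_h² (1 − n_h/N_h) s_h²/n_h, with W_h = N_h/N and N = 5700:
  stratum 1: (1550/5700)²·(1 − 68/1550)·6.4²/68 = 0.0425874
  stratum 2: (1900/5700)²·(1 − 82/1900)·5.3²/82 = 0.0364196
  stratum 3: (1950/5700)²·(1 − 452/1950)·15.1²/452 = 0.0453536
  stratum 4: (300/5700)²·(1 − 44/300)·8.3²/44 = 0.00370097
V̂(x̄_st) = 0.128062
SE(x̄_st) = √0.128062 = 0.357857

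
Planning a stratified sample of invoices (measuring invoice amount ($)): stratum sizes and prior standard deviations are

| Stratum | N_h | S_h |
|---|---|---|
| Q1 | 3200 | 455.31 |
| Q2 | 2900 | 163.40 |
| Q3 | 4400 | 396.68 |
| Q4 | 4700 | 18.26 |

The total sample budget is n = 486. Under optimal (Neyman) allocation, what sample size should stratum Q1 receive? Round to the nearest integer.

188

Neyman allocation: n_h = n · N_h S_h / Σ N_i S_i, with n = 486.
  stratum Q1: N_h·S_h = 3200·455.31 = 1456992.00
  stratum Q2: N_h·S_h = 2900·163.40 = 473860.00
  stratum Q3: N_h·S_h = 4400·396.68 = 1745392.00
  stratum Q4: N_h·S_h = 4700·18.26 = 85822.00
Σ N_h S_h = 3762066.00
n for stratum Q1 = 486·1456992.00/3762066.00 = 188.221 → 188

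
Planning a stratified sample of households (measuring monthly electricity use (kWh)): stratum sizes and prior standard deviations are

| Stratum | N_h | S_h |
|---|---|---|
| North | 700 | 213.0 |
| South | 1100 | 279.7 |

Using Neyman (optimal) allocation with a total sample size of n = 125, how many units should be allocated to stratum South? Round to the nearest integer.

84

Neyman allocation: n_h = n · N_h S_h / Σ N_i S_i, with n = 125.
  stratum North: N_h·S_h = 700·213.0 = 149100.00
  stratum South: N_h·S_h = 1100·279.7 = 307670.00
Σ N_h S_h = 456770.00
n for stratum South = 125·307670.00/456770.00 = 84.197 → 84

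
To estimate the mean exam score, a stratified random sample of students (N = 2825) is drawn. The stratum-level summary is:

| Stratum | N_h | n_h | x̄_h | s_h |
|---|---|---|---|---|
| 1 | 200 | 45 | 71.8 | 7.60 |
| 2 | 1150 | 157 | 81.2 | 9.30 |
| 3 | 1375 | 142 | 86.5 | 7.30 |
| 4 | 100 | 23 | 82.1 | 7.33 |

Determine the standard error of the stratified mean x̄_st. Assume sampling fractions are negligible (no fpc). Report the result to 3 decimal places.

SE(x̄_st) ≈ 0.435

V̂(x̄_st) = Σ W_h² s_h²/n_h, with W_h = N_h/N and N = 2825:
  stratum 1: (200/2825)²·7.60²/45 = 0.00643336
  stratum 2: (1150/2825)²·9.30²/157 = 0.0912904
  stratum 3: (1375/2825)²·7.30²/142 = 0.0889049
  stratum 4: (100/2825)²·7.33²/23 = 0.00292714
V̂(x̄_st) = 0.189556
SE(x̄_st) = √0.189556 = 0.43538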